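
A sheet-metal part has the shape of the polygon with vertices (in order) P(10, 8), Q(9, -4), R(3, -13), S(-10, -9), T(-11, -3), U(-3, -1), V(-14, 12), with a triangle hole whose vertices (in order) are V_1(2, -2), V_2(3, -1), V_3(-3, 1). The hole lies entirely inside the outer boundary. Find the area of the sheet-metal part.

357.5

Outer boundary:
Apply the surveyor's formula: 2A = Σ (x_i·y_{i+1} − x_{i+1}·y_i), indices taken mod 7.
P→Q: (10)(-4) − (9)(8) = -112
Q→R: (9)(-13) − (3)(-4) = -105
R→S: (3)(-9) − (-10)(-13) = -157
S→T: (-10)(-3) − (-11)(-9) = -69
T→U: (-11)(-1) − (-3)(-3) = 2
U→V: (-3)(12) − (-14)(-1) = -50
V→P: (-14)(8) − (10)(12) = -232
Σ = -723
Area = |Σ|/2 = 361.5.
Hole:
Apply the shoelace formula: 2A = Σ (x_i·y_{i+1} − x_{i+1}·y_i), indices taken mod 3.
Cross-terms: 4, 0, 4  ⇒  Σ = 8
Area = |Σ|/2 = 4.
Net area = 361.5 − 4 = 357.5.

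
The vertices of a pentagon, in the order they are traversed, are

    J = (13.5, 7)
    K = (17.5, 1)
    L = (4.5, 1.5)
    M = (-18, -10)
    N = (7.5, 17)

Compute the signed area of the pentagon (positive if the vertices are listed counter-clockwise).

Apply Gauss's area formula: 2A = Σ (x_i·y_{i+1} − x_{i+1}·y_i), indices taken mod 5.
Cross-terms: -109, 21.75, -18, -231, -177  ⇒  Σ = -513.25
Signed area = Σ/2 = -256.625 (negative ⇒ clockwise traversal).

-256.625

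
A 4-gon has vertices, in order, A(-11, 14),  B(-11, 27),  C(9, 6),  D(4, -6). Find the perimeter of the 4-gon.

80

|AB| = √((0)² + (13)²) = √169 = 13
|BC| = √((20)² + (-21)²) = √841 = 29
|CD| = √((-5)² + (-12)²) = √169 = 13
|DA| = √((-15)² + (20)²) = √625 = 25
Perimeter = 13 + 29 + 13 + 25 = 80.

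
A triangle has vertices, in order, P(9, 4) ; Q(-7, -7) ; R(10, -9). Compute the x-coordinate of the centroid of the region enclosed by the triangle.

4

Apply the surveyor's formula. First the cross-terms c_i = x_i·y_{i+1} − x_{i+1}·y_i:
  -35, 133, 121  ⇒  2A = 219, A = 109.5.
Then Σ (x_i + x_{i+1})·c_i = 2628, so x̄ = 2628 / (6·109.5) = 4.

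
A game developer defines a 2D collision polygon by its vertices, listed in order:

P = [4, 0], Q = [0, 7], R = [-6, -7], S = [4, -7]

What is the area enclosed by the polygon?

Σ = (28) + (42) + (70) + (28) = 168
Area = |Σ|/2 = 84.

84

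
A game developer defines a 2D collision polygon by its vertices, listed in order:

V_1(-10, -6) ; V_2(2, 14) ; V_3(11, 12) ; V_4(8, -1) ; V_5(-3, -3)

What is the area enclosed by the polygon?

202

Apply the surveyor's formula: 2A = Σ (x_i·y_{i+1} − x_{i+1}·y_i), indices taken mod 5.
Σ = (-128) + (-130) + (-107) + (-27) + (-12) = -404
Area = |Σ|/2 = 202.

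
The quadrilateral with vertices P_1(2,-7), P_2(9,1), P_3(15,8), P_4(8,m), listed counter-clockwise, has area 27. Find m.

Write out the shoelace sum; only the two edges meeting at P_4 involve m:
2·Area = [(15·m − 8·8) + (8·(-7) − 2·m)] + 122
       = 13·m + 2 = 54
⇒ m = 4.

4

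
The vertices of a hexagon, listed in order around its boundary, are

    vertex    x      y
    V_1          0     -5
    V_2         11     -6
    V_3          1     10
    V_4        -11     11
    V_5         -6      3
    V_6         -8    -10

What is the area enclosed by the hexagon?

Apply the shoelace formula: 2A = Σ (x_i·y_{i+1} − x_{i+1}·y_i), indices taken mod 6.
Σ = (55) + (116) + (121) + (33) + (84) + (40) = 449
Area = |Σ|/2 = 224.5.

224.5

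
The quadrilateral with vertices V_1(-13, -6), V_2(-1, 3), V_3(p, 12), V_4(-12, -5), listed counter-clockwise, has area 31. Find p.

4

Write out the shoelace sum; only the two edges meeting at V_3 involve p:
2·Area = [((-1)·12 − p·3) + (p·(-5) − (-12)·12)] + -38
       = -8·p + 94 = 62
⇒ p = 4.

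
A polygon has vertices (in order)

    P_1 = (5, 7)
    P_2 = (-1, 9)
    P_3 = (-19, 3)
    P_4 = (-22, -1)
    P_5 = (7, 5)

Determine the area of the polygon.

113

Apply the surveyor's formula: 2A = Σ (x_i·y_{i+1} − x_{i+1}·y_i), indices taken mod 5.
Σ = (52) + (168) + (85) + (-103) + (24) = 226
Area = |Σ|/2 = 113.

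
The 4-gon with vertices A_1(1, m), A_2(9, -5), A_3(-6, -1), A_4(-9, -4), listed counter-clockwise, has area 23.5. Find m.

The doubled signed area Σ (x_i y_{i+1} − x_{i+1} y_i) is linear in m.
With m=0 it equals -25; the coefficient of m is -18 (from the two edges through A_1).
So -18·m + -25 = 2·23.5 = 47 ⇒ m = -4.

-4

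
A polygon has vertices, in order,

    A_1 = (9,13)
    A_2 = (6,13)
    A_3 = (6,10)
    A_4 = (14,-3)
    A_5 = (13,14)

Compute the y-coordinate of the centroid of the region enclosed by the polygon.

Apply the shoelace (surveyor's) formula. First the cross-terms c_i = x_i·y_{i+1} − x_{i+1}·y_i:
  39, -18, -158, 235, 43  ⇒  2A = 141, A = 70.5.
Then Σ (y_i + y_{i+1})·c_i = 3240, so ȳ = 3240 / (6·70.5) = 360/47.

360/47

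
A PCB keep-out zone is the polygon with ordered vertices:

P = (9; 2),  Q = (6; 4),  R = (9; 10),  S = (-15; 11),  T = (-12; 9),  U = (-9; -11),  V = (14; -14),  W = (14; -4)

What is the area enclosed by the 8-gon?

Σ = (24) + (24) + (249) + (-3) + (213) + (280) + (140) + (64) = 991
Area = |Σ|/2 = 495.5.

495.5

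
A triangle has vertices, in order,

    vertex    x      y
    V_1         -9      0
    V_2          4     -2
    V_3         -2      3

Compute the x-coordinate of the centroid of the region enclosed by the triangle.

-7/3

Apply the shoelace formula. First the cross-terms c_i = x_i·y_{i+1} − x_{i+1}·y_i:
  18, 8, 27  ⇒  2A = 53, A = 26.5.
Then Σ (x_i + x_{i+1})·c_i = -371, so x̄ = -371 / (6·26.5) = -7/3.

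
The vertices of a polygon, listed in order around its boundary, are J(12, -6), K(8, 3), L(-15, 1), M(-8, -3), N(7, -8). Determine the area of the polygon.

Σ = (84) + (53) + (53) + (85) + (54) = 329
Area = |Σ|/2 = 164.5.

164.5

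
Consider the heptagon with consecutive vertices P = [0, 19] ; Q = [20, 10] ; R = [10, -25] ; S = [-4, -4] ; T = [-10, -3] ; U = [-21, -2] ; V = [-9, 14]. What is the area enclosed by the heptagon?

Apply the surveyor's formula: 2A = Σ (x_i·y_{i+1} − x_{i+1}·y_i), indices taken mod 7.
Cross-terms: -380, -600, -140, -28, -43, -312, -171  ⇒  Σ = -1674
Area = |Σ|/2 = 837.

837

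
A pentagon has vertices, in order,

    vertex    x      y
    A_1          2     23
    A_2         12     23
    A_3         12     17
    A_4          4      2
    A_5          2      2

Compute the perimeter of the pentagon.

56

|A_1A_2| = √((10)² + (0)²) = √100 = 10
|A_2A_3| = √((0)² + (-6)²) = √36 = 6
|A_3A_4| = √((-8)² + (-15)²) = √289 = 17
|A_4A_5| = √((-2)² + (0)²) = √4 = 2
|A_5A_1| = √((0)² + (21)²) = √441 = 21
Perimeter = 10 + 6 + 17 + 2 + 21 = 56.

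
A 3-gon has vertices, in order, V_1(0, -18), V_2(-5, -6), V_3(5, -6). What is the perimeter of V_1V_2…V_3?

36

|V_1V_2| = √((-5)² + (12)²) = √169 = 13
|V_2V_3| = √((10)² + (0)²) = √100 = 10
|V_3V_1| = √((-5)² + (-12)²) = √169 = 13
Perimeter = 13 + 10 + 13 = 36.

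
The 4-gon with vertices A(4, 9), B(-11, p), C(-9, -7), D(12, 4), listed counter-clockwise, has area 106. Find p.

Write out the shoelace sum; only the two edges meeting at B involve p:
2·Area = [(4·p − (-11)·9) + ((-11)·(-7) − (-9)·p)] + 140
       = 13·p + 316 = 212
⇒ p = -8.

-8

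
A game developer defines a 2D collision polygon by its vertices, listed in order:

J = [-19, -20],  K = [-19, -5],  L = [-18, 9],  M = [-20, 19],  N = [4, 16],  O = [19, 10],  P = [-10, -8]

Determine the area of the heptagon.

Σ = (-285) + (-261) + (-162) + (-396) + (-264) + (-52) + (48) = -1372
Area = |Σ|/2 = 686.

686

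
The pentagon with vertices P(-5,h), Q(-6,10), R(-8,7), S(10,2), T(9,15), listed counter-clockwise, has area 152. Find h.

13

The doubled signed area Σ (x_i y_{i+1} − x_{i+1} y_i) is linear in h.
With h=0 it equals 109; the coefficient of h is 15 (from the two edges through P).
So 15·h + 109 = 2·152 = 304 ⇒ h = 13.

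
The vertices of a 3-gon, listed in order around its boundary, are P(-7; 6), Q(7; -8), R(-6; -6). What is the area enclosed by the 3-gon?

Apply the surveyor's formula: 2A = Σ (x_i·y_{i+1} − x_{i+1}·y_i), indices taken mod 3.
Σ = (14) + (-90) + (-78) = -154
Area = |Σ|/2 = 77.

77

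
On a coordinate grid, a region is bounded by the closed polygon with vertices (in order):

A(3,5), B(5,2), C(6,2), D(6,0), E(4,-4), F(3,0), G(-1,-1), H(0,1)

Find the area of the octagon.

Apply the shoelace formula: 2A = Σ (x_i·y_{i+1} − x_{i+1}·y_i), indices taken mod 8.
Cross-terms: -19, -2, -12, -24, 12, -3, -1, -3  ⇒  Σ = -52
Area = |Σ|/2 = 26.

26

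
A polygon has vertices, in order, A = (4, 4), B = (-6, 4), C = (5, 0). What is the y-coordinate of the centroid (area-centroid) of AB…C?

Apply the shoelace (surveyor's) formula. First the cross-terms c_i = x_i·y_{i+1} − x_{i+1}·y_i:
  40, -20, 20  ⇒  2A = 40, A = 20.
Then Σ (y_i + y_{i+1})·c_i = 320, so ȳ = 320 / (6·20) = 8/3.

8/3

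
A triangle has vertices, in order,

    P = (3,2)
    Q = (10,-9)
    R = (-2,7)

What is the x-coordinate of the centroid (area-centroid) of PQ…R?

Apply the shoelace (surveyor's) formula. First the cross-terms c_i = x_i·y_{i+1} − x_{i+1}·y_i:
  -47, 52, -25  ⇒  2A = -20, A = -10.
Then Σ (x_i + x_{i+1})·c_i = -220, so x̄ = -220 / (6·(-10)) = 11/3.

11/3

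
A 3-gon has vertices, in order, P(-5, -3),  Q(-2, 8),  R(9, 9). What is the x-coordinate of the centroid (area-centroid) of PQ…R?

Apply the shoelace (surveyor's) formula. First the cross-terms c_i = x_i·y_{i+1} − x_{i+1}·y_i:
  -46, -90, 18  ⇒  2A = -118, A = -59.
Then Σ (x_i + x_{i+1})·c_i = -236, so x̄ = -236 / (6·(-59)) = 2/3.

2/3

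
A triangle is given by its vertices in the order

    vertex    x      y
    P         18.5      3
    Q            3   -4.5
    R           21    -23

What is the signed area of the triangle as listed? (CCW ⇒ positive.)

Cross-terms: -92.25, 25.5, 488.5  ⇒  Σ = 421.75
Signed area = Σ/2 = 210.875 (positive ⇒ counter-clockwise traversal).

210.875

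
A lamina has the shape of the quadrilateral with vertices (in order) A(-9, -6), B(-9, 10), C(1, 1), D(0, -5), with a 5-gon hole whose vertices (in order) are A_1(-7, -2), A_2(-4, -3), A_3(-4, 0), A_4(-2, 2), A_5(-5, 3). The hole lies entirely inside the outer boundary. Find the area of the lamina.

Outer boundary:
Apply the shoelace formula: 2A = Σ (x_i·y_{i+1} − x_{i+1}·y_i), indices taken mod 4.
Σ = (-144) + (-19) + (-5) + (-45) = -213
Area = |Σ|/2 = 106.5.
Hole:
Cross-terms: 13, -12, -8, 4, 31  ⇒  Σ = 28
Area = |Σ|/2 = 14.
Net area = 106.5 − 14 = 92.5.

92.5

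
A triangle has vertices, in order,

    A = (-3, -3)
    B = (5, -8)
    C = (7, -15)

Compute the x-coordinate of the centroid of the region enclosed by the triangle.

3

Apply the shoelace formula. First the cross-terms c_i = x_i·y_{i+1} − x_{i+1}·y_i:
  39, -19, -66  ⇒  2A = -46, A = -23.
Then Σ (x_i + x_{i+1})·c_i = -414, so x̄ = -414 / (6·(-23)) = 3.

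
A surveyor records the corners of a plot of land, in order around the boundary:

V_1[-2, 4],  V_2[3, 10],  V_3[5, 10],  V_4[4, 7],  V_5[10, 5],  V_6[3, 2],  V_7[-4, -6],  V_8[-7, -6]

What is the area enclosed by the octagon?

Apply the surveyor's formula: 2A = Σ (x_i·y_{i+1} − x_{i+1}·y_i), indices taken mod 8.
Σ = (-32) + (-20) + (-5) + (-50) + (5) + (-10) + (-18) + (-40) = -170
Area = |Σ|/2 = 85.

85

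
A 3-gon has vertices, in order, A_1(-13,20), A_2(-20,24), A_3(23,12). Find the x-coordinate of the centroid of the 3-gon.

Apply Gauss's area formula. First the cross-terms c_i = x_i·y_{i+1} − x_{i+1}·y_i:
  88, -792, 616  ⇒  2A = -88, A = -44.
Then Σ (x_i + x_{i+1})·c_i = 880, so x̄ = 880 / (6·(-44)) = -10/3.

-10/3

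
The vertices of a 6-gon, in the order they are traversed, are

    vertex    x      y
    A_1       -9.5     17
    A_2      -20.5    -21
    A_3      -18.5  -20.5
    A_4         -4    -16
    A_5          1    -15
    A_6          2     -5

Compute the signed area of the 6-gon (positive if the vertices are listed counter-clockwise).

440.625

Apply the shoelace formula: 2A = Σ (x_i·y_{i+1} − x_{i+1}·y_i), indices taken mod 6.
A_1→A_2: (-9.5)(-21) − (-20.5)(17) = 548
A_2→A_3: (-20.5)(-20.5) − (-18.5)(-21) = 31.75
A_3→A_4: (-18.5)(-16) − (-4)(-20.5) = 214
A_4→A_5: (-4)(-15) − (1)(-16) = 76
A_5→A_6: (1)(-5) − (2)(-15) = 25
A_6→A_1: (2)(17) − (-9.5)(-5) = -13.5
Σ = 881.25
Signed area = Σ/2 = 440.625 (positive ⇒ counter-clockwise traversal).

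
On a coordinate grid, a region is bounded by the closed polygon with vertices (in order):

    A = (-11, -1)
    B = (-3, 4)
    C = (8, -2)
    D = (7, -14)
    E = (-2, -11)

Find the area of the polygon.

Apply the shoelace formula: 2A = Σ (x_i·y_{i+1} − x_{i+1}·y_i), indices taken mod 5.
Cross-terms: -47, -26, -98, -105, -119  ⇒  Σ = -395
Area = |Σ|/2 = 197.5.

197.5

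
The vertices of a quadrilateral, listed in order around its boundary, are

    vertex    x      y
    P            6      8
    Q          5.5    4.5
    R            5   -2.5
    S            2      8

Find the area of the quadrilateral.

Σ = (-17) + (-36.25) + (45) + (-32) = -40.25
Area = |Σ|/2 = 20.125.

20.125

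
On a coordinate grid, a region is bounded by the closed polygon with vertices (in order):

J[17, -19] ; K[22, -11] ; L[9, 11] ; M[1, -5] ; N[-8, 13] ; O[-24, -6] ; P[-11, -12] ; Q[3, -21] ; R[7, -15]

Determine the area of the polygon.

781

Apply the surveyor's formula: 2A = Σ (x_i·y_{i+1} − x_{i+1}·y_i), indices taken mod 9.
J→K: (17)(-11) − (22)(-19) = 231
K→L: (22)(11) − (9)(-11) = 341
L→M: (9)(-5) − (1)(11) = -56
M→N: (1)(13) − (-8)(-5) = -27
N→O: (-8)(-6) − (-24)(13) = 360
O→P: (-24)(-12) − (-11)(-6) = 222
P→Q: (-11)(-21) − (3)(-12) = 267
Q→R: (3)(-15) − (7)(-21) = 102
R→J: (7)(-19) − (17)(-15) = 122
Σ = 1562
Area = |Σ|/2 = 781.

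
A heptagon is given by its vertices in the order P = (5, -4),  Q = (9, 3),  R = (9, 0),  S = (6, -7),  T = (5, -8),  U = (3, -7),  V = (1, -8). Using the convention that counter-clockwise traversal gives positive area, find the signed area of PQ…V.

Apply the surveyor's formula: 2A = Σ (x_i·y_{i+1} − x_{i+1}·y_i), indices taken mod 7.
Cross-terms: 51, -27, -63, -13, -11, -17, 36  ⇒  Σ = -44
Signed area = Σ/2 = -22 (negative ⇒ clockwise traversal).

-22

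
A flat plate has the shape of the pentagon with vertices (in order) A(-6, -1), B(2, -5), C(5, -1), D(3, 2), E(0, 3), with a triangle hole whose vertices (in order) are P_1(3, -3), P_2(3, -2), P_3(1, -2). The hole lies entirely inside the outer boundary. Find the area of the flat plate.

46.5

Outer boundary:
Σ = (32) + (23) + (13) + (9) + (18) = 95
Area = |Σ|/2 = 47.5.
Hole:
Cross-terms: 3, -4, 3  ⇒  Σ = 2
Area = |Σ|/2 = 1.
Net area = 47.5 − 1 = 46.5.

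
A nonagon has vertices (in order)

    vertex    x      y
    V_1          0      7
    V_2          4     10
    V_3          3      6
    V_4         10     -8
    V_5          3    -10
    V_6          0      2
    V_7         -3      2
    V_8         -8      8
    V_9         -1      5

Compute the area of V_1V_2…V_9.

114.5

Apply the shoelace formula: 2A = Σ (x_i·y_{i+1} − x_{i+1}·y_i), indices taken mod 9.
V_1→V_2: (0)(10) − (4)(7) = -28
V_2→V_3: (4)(6) − (3)(10) = -6
V_3→V_4: (3)(-8) − (10)(6) = -84
V_4→V_5: (10)(-10) − (3)(-8) = -76
V_5→V_6: (3)(2) − (0)(-10) = 6
V_6→V_7: (0)(2) − (-3)(2) = 6
V_7→V_8: (-3)(8) − (-8)(2) = -8
V_8→V_9: (-8)(5) − (-1)(8) = -32
V_9→V_1: (-1)(7) − (0)(5) = -7
Σ = -229
Area = |Σ|/2 = 114.5.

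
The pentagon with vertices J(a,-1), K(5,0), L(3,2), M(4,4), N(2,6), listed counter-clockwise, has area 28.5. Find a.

The doubled signed area Σ (x_i y_{i+1} − x_{i+1} y_i) is linear in a.
With a=0 it equals 33; the coefficient of a is -6 (from the two edges through J).
So -6·a + 33 = 2·28.5 = 57 ⇒ a = -4.

-4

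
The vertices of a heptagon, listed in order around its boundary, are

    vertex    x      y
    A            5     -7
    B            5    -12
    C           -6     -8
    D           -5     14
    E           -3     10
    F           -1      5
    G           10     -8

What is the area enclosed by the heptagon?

Σ = (-25) + (-112) + (-124) + (-8) + (-5) + (-42) + (-30) = -346
Area = |Σ|/2 = 173.

173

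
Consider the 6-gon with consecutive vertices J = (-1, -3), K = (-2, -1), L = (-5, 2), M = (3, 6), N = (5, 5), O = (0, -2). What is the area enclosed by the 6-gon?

Apply the shoelace formula: 2A = Σ (x_i·y_{i+1} − x_{i+1}·y_i), indices taken mod 6.
Σ = (-5) + (-9) + (-36) + (-15) + (-10) + (-2) = -77
Area = |Σ|/2 = 38.5.

38.5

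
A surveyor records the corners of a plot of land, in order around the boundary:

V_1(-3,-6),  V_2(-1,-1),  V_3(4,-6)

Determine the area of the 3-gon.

17.5

Σ = (-3) + (10) + (-42) = -35
Area = |Σ|/2 = 17.5.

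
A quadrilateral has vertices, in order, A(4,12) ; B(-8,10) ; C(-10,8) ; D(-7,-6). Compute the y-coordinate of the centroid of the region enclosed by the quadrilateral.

Apply the shoelace formula. First the cross-terms c_i = x_i·y_{i+1} − x_{i+1}·y_i:
  136, 36, 116, -60  ⇒  2A = 228, A = 114.
Then Σ (y_i + y_{i+1})·c_i = 3512, so ȳ = 3512 / (6·114) = 878/171.

878/171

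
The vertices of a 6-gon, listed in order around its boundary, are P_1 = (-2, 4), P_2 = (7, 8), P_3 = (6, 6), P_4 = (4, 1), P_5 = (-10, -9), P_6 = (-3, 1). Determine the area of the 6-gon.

70.5

Apply Gauss's area formula: 2A = Σ (x_i·y_{i+1} − x_{i+1}·y_i), indices taken mod 6.
Σ = (-44) + (-6) + (-18) + (-26) + (-37) + (-10) = -141
Area = |Σ|/2 = 70.5.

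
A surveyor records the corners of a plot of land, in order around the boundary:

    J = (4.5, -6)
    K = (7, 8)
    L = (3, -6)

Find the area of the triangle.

10.5

Apply Gauss's area formula: 2A = Σ (x_i·y_{i+1} − x_{i+1}·y_i), indices taken mod 3.
Σ = (78) + (-66) + (9) = 21
Area = |Σ|/2 = 10.5.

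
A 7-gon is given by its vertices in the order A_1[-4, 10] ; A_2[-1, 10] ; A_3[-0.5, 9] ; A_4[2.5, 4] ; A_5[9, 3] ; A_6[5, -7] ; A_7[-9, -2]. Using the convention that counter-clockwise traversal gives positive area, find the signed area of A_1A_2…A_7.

-168

Apply the shoelace formula: 2A = Σ (x_i·y_{i+1} − x_{i+1}·y_i), indices taken mod 7.
Σ = (-30) + (-4) + (-24.5) + (-28.5) + (-78) + (-73) + (-98) = -336
Signed area = Σ/2 = -168 (negative ⇒ clockwise traversal).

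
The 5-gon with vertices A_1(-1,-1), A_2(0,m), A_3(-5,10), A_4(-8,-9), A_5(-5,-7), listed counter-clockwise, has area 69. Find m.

1

The doubled signed area Σ (x_i y_{i+1} − x_{i+1} y_i) is linear in m.
With m=0 it equals 134; the coefficient of m is 4 (from the two edges through A_2).
So 4·m + 134 = 2·69 = 138 ⇒ m = 1.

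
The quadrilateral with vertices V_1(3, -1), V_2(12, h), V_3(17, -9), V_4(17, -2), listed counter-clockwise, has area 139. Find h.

-19

Write out the shoelace sum; only the two edges meeting at V_2 involve h:
2·Area = [(3·h − 12·(-1)) + (12·(-9) − 17·h)] + 108
       = -14·h + 12 = 278
⇒ h = -19.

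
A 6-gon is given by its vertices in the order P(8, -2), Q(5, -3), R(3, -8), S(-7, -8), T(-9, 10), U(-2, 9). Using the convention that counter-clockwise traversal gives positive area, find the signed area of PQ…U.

Σ = (-14) + (-31) + (-80) + (-142) + (-61) + (-68) = -396
Signed area = Σ/2 = -198 (negative ⇒ clockwise traversal).

-198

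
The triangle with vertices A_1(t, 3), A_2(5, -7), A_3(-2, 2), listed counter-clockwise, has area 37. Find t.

Write out the shoelace sum; only the two edges meeting at A_1 involve t:
2·Area = [((-2)·3 − t·2) + (t·(-7) − 5·3)] + -4
       = -9·t + -25 = 74
⇒ t = -11.

-11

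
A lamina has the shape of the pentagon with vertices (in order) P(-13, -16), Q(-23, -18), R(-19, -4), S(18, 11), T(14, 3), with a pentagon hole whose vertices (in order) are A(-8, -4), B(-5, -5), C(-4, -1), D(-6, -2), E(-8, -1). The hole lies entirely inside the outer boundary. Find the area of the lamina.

392.5

Outer boundary:
Apply the shoelace formula: 2A = Σ (x_i·y_{i+1} − x_{i+1}·y_i), indices taken mod 5.
P→Q: (-13)(-18) − (-23)(-16) = -134
Q→R: (-23)(-4) − (-19)(-18) = -250
R→S: (-19)(11) − (18)(-4) = -137
S→T: (18)(3) − (14)(11) = -100
T→P: (14)(-16) − (-13)(3) = -185
Σ = -806
Area = |Σ|/2 = 403.
Hole:
Σ = (20) + (-15) + (2) + (-10) + (24) = 21
Area = |Σ|/2 = 10.5.
Net area = 403 − 10.5 = 392.5.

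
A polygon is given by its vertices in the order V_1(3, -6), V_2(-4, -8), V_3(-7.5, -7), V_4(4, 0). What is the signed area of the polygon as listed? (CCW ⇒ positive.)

Apply the shoelace (surveyor's) formula: 2A = Σ (x_i·y_{i+1} − x_{i+1}·y_i), indices taken mod 4.
Σ = (-48) + (-32) + (28) + (-24) = -76
Signed area = Σ/2 = -38 (negative ⇒ clockwise traversal).

-38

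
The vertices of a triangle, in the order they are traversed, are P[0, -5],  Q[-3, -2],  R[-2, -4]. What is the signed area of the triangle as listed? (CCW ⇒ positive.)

1.5

Σ = (-15) + (8) + (10) = 3
Signed area = Σ/2 = 1.5 (positive ⇒ counter-clockwise traversal).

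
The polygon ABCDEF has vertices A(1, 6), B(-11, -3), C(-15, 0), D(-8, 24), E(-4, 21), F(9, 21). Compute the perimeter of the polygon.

80

|AB| = √((-12)² + (-9)²) = √225 = 15
|BC| = √((-4)² + (3)²) = √25 = 5
|CD| = √((7)² + (24)²) = √625 = 25
|DE| = √((4)² + (-3)²) = √25 = 5
|EF| = √((13)² + (0)²) = √169 = 13
|FA| = √((-8)² + (-15)²) = √289 = 17
Perimeter = 15 + 5 + 25 + 5 + 13 + 17 = 80.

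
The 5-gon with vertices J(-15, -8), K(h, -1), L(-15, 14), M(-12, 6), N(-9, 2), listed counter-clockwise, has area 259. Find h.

14

The doubled signed area Σ (x_i y_{i+1} − x_{i+1} y_i) is linear in h.
With h=0 it equals 210; the coefficient of h is 22 (from the two edges through K).
So 22·h + 210 = 2·259 = 518 ⇒ h = 14.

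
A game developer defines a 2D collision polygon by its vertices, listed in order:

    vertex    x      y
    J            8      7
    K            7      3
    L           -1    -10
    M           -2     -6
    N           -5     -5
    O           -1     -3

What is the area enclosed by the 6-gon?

Apply Gauss's area formula: 2A = Σ (x_i·y_{i+1} − x_{i+1}·y_i), indices taken mod 6.
Cross-terms: -25, -67, -14, -20, 10, 17  ⇒  Σ = -99
Area = |Σ|/2 = 49.5.

49.5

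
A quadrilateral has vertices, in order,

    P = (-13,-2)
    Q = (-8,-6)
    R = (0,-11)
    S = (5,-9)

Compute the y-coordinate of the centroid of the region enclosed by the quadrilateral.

Apply the surveyor's formula. First the cross-terms c_i = x_i·y_{i+1} − x_{i+1}·y_i:
  62, 88, 55, -127  ⇒  2A = 78, A = 39.
Then Σ (y_i + y_{i+1})·c_i = -1695, so ȳ = -1695 / (6·39) = -565/78.

-565/78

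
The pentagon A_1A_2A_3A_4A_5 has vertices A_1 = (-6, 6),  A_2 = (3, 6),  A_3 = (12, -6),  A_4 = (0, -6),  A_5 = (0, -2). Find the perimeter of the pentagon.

50

|A_1A_2| = √((9)² + (0)²) = √81 = 9
|A_2A_3| = √((9)² + (-12)²) = √225 = 15
|A_3A_4| = √((-12)² + (0)²) = √144 = 12
|A_4A_5| = √((0)² + (4)²) = √16 = 4
|A_5A_1| = √((-6)² + (8)²) = √100 = 10
Perimeter = 9 + 15 + 12 + 4 + 10 = 50.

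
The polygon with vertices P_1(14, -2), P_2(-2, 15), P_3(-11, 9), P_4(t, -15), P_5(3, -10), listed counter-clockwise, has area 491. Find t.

Write out the shoelace sum; only the two edges meeting at P_4 involve t:
2·Area = [((-11)·(-15) − t·9) + (t·(-10) − 3·(-15))] + 487
       = -19·t + 697 = 982
⇒ t = -15.

-15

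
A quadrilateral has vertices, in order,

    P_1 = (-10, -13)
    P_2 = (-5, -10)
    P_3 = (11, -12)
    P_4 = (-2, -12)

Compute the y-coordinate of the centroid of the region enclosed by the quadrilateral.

-1549/135

Apply Gauss's area formula. First the cross-terms c_i = x_i·y_{i+1} − x_{i+1}·y_i:
  35, 170, -156, -94  ⇒  2A = -45, A = -22.5.
Then Σ (y_i + y_{i+1})·c_i = 1549, so ȳ = 1549 / (6·(-22.5)) = -1549/135.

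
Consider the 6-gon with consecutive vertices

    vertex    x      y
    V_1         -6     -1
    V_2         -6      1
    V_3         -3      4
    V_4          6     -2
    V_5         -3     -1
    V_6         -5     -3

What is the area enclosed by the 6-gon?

V_1→V_2: (-6)(1) − (-6)(-1) = -12
V_2→V_3: (-6)(4) − (-3)(1) = -21
V_3→V_4: (-3)(-2) − (6)(4) = -18
V_4→V_5: (6)(-1) − (-3)(-2) = -12
V_5→V_6: (-3)(-3) − (-5)(-1) = 4
V_6→V_1: (-5)(-1) − (-6)(-3) = -13
Σ = -72
Area = |Σ|/2 = 36.

36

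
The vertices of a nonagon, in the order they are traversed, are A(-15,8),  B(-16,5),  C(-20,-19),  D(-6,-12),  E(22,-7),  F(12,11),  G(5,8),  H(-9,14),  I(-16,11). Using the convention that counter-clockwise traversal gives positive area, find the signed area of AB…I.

780

Apply the surveyor's formula: 2A = Σ (x_i·y_{i+1} − x_{i+1}·y_i), indices taken mod 9.
Σ = (53) + (404) + (126) + (306) + (326) + (41) + (142) + (125) + (37) = 1560
Signed area = Σ/2 = 780 (positive ⇒ counter-clockwise traversal).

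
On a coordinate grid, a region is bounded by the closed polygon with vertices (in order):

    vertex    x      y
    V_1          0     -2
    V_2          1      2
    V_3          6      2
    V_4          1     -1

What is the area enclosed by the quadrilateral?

9

Apply Gauss's area formula: 2A = Σ (x_i·y_{i+1} − x_{i+1}·y_i), indices taken mod 4.
Cross-terms: 2, -10, -8, -2  ⇒  Σ = -18
Area = |Σ|/2 = 9.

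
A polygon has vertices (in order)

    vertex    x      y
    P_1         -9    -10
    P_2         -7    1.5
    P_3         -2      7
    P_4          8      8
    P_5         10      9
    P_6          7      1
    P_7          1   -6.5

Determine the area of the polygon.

Σ = (-83.5) + (-46) + (-72) + (-8) + (-53) + (-46.5) + (-68.5) = -377.5
Area = |Σ|/2 = 188.75.

188.75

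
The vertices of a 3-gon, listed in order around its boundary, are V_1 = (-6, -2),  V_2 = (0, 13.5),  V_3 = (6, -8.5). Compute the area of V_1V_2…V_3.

Apply the surveyor's formula: 2A = Σ (x_i·y_{i+1} − x_{i+1}·y_i), indices taken mod 3.
V_1→V_2: (-6)(13.5) − (0)(-2) = -81
V_2→V_3: (0)(-8.5) − (6)(13.5) = -81
V_3→V_1: (6)(-2) − (-6)(-8.5) = -63
Σ = -225
Area = |Σ|/2 = 112.5.

112.5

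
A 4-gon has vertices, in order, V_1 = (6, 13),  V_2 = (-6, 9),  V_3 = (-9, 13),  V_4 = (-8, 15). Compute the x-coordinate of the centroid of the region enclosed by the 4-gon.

Apply Gauss's area formula. First the cross-terms c_i = x_i·y_{i+1} − x_{i+1}·y_i:
  132, 3, -31, -194  ⇒  2A = -90, A = -45.
Then Σ (x_i + x_{i+1})·c_i = 870, so x̄ = 870 / (6·(-45)) = -29/9.

-29/9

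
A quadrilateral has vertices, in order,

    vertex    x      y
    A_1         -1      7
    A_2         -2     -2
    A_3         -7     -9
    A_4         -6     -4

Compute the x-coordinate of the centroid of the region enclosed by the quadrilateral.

-48/13

Apply the shoelace formula. First the cross-terms c_i = x_i·y_{i+1} − x_{i+1}·y_i:
  16, 4, -26, -46  ⇒  2A = -52, A = -26.
Then Σ (x_i + x_{i+1})·c_i = 576, so x̄ = 576 / (6·(-26)) = -48/13.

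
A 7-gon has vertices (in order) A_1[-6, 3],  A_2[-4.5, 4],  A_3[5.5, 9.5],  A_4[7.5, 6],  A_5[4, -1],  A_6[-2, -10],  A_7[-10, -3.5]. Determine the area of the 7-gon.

Apply the surveyor's formula: 2A = Σ (x_i·y_{i+1} − x_{i+1}·y_i), indices taken mod 7.
Σ = (-10.5) + (-64.75) + (-38.25) + (-31.5) + (-42) + (-93) + (-51) = -331
Area = |Σ|/2 = 165.5.

165.5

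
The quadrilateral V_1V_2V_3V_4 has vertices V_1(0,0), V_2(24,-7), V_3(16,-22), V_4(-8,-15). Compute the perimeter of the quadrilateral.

84

|V_1V_2| = √((24)² + (-7)²) = √625 = 25
|V_2V_3| = √((-8)² + (-15)²) = √289 = 17
|V_3V_4| = √((-24)² + (7)²) = √625 = 25
|V_4V_1| = √((8)² + (15)²) = √289 = 17
Perimeter = 25 + 17 + 25 + 17 = 84.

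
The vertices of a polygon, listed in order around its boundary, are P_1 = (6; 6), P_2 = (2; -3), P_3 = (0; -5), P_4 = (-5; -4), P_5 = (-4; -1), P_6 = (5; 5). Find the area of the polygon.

45.5

P_1→P_2: (6)(-3) − (2)(6) = -30
P_2→P_3: (2)(-5) − (0)(-3) = -10
P_3→P_4: (0)(-4) − (-5)(-5) = -25
P_4→P_5: (-5)(-1) − (-4)(-4) = -11
P_5→P_6: (-4)(5) − (5)(-1) = -15
P_6→P_1: (5)(6) − (6)(5) = 0
Σ = -91
Area = |Σ|/2 = 45.5.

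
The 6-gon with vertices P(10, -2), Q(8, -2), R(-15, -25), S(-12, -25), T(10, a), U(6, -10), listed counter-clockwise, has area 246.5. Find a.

-23

The doubled signed area Σ (x_i y_{i+1} − x_{i+1} y_i) is linear in a.
With a=0 it equals 79; the coefficient of a is -18 (from the two edges through T).
So -18·a + 79 = 2·246.5 = 493 ⇒ a = -23.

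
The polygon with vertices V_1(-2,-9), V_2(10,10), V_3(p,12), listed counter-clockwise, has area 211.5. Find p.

The doubled signed area Σ (x_i y_{i+1} − x_{i+1} y_i) is linear in p.
With p=0 it equals 214; the coefficient of p is -19 (from the two edges through V_3).
So -19·p + 214 = 2·211.5 = 423 ⇒ p = -11.

-11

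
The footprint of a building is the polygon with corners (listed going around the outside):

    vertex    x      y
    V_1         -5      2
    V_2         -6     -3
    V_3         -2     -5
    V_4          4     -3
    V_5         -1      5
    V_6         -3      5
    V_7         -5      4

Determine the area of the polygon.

Apply the surveyor's formula: 2A = Σ (x_i·y_{i+1} − x_{i+1}·y_i), indices taken mod 7.
Σ = (27) + (24) + (26) + (17) + (10) + (13) + (10) = 127
Area = |Σ|/2 = 63.5.

63.5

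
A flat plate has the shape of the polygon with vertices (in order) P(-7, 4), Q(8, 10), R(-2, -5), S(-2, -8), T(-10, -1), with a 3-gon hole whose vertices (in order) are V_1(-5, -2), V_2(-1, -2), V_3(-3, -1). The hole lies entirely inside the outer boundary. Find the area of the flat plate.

118.5

Outer boundary:
Cross-terms: -102, -20, 6, -78, -47  ⇒  Σ = -241
Area = |Σ|/2 = 120.5.
Hole:
Apply the shoelace (surveyor's) formula: 2A = Σ (x_i·y_{i+1} − x_{i+1}·y_i), indices taken mod 3.
Σ = (8) + (-5) + (1) = 4
Area = |Σ|/2 = 2.
Net area = 120.5 − 2 = 118.5.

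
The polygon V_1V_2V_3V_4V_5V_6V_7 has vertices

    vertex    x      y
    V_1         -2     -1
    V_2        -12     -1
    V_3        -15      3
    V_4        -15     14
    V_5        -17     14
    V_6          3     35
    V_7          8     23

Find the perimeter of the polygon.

96

|V_1V_2| = √((-10)² + (0)²) = √100 = 10
|V_2V_3| = √((-3)² + (4)²) = √25 = 5
|V_3V_4| = √((0)² + (11)²) = √121 = 11
|V_4V_5| = √((-2)² + (0)²) = √4 = 2
|V_5V_6| = √((20)² + (21)²) = √841 = 29
|V_6V_7| = √((5)² + (-12)²) = √169 = 13
|V_7V_1| = √((-10)² + (-24)²) = √676 = 26
Perimeter = 10 + 5 + 11 + 2 + 29 + 13 + 26 = 96.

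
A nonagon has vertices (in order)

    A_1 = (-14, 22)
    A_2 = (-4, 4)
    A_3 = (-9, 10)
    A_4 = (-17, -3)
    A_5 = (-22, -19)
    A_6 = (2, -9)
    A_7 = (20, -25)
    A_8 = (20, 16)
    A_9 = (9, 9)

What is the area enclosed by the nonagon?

Σ = (32) + (-4) + (197) + (257) + (236) + (130) + (820) + (36) + (324) = 2028
Area = |Σ|/2 = 1014.

1014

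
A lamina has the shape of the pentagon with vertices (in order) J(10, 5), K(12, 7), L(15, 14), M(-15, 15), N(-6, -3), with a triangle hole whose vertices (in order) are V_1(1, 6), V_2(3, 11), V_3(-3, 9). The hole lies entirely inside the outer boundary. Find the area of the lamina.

Outer boundary:
Σ = (10) + (63) + (435) + (135) + (0) = 643
Area = |Σ|/2 = 321.5.
Hole:
V_1→V_2: (1)(11) − (3)(6) = -7
V_2→V_3: (3)(9) − (-3)(11) = 60
V_3→V_1: (-3)(6) − (1)(9) = -27
Σ = 26
Area = |Σ|/2 = 13.
Net area = 321.5 − 13 = 308.5.

308.5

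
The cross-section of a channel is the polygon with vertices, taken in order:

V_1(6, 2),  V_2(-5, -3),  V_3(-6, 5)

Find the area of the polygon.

46.5

V_1→V_2: (6)(-3) − (-5)(2) = -8
V_2→V_3: (-5)(5) − (-6)(-3) = -43
V_3→V_1: (-6)(2) − (6)(5) = -42
Σ = -93
Area = |Σ|/2 = 46.5.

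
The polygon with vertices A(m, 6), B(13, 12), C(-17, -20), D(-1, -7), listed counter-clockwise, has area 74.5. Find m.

Write out the shoelace sum; only the two edges meeting at A involve m:
2·Area = [((-1)·6 − m·(-7)) + (m·12 − 13·6)] + 43
       = 19·m + -41 = 149
⇒ m = 10.

10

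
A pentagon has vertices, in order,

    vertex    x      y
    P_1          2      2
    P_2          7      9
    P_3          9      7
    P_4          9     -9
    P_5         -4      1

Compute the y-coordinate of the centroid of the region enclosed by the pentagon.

Apply the shoelace formula. First the cross-terms c_i = x_i·y_{i+1} − x_{i+1}·y_i:
  4, -32, -144, -27, -10  ⇒  2A = -209, A = -104.5.
Then Σ (y_i + y_{i+1})·c_i = 6, so ȳ = 6 / (6·(-104.5)) = -2/209.

-2/209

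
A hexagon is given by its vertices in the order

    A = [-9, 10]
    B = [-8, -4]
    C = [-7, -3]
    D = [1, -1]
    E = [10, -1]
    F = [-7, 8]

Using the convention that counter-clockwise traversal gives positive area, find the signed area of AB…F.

103

Σ = (116) + (-4) + (10) + (9) + (73) + (2) = 206
Signed area = Σ/2 = 103 (positive ⇒ counter-clockwise traversal).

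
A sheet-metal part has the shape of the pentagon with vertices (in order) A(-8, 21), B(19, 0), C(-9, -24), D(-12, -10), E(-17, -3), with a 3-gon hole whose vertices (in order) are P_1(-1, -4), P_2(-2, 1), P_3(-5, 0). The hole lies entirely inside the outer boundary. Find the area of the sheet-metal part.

Outer boundary:
Apply the surveyor's formula: 2A = Σ (x_i·y_{i+1} − x_{i+1}·y_i), indices taken mod 5.
Cross-terms: -399, -456, -198, -134, -381  ⇒  Σ = -1568
Area = |Σ|/2 = 784.
Hole:
Cross-terms: -9, 5, 20  ⇒  Σ = 16
Area = |Σ|/2 = 8.
Net area = 784 − 8 = 776.

776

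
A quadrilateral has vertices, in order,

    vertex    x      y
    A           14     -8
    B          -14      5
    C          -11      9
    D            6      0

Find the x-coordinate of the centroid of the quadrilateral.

-217/129

Apply Gauss's area formula. First the cross-terms c_i = x_i·y_{i+1} − x_{i+1}·y_i:
  -42, -71, -54, -48  ⇒  2A = -215, A = -107.5.
Then Σ (x_i + x_{i+1})·c_i = 1085, so x̄ = 1085 / (6·(-107.5)) = -217/129.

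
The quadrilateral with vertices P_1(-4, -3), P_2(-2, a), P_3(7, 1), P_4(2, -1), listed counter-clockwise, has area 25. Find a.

The doubled signed area Σ (x_i y_{i+1} − x_{i+1} y_i) is linear in a.
With a=0 it equals -27; the coefficient of a is -11 (from the two edges through P_2).
So -11·a + -27 = 2·25 = 50 ⇒ a = -7.

-7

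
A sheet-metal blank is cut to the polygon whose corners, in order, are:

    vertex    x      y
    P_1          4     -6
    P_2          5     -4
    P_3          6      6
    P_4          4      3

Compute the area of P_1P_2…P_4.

Apply the surveyor's formula: 2A = Σ (x_i·y_{i+1} − x_{i+1}·y_i), indices taken mod 4.
P_1→P_2: (4)(-4) − (5)(-6) = 14
P_2→P_3: (5)(6) − (6)(-4) = 54
P_3→P_4: (6)(3) − (4)(6) = -6
P_4→P_1: (4)(-6) − (4)(3) = -36
Σ = 26
Area = |Σ|/2 = 13.

13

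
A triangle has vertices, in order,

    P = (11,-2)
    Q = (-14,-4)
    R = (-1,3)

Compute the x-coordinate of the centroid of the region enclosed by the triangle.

-4/3

Apply the shoelace (surveyor's) formula. First the cross-terms c_i = x_i·y_{i+1} − x_{i+1}·y_i:
  -72, -46, -31  ⇒  2A = -149, A = -74.5.
Then Σ (x_i + x_{i+1})·c_i = 596, so x̄ = 596 / (6·(-74.5)) = -4/3.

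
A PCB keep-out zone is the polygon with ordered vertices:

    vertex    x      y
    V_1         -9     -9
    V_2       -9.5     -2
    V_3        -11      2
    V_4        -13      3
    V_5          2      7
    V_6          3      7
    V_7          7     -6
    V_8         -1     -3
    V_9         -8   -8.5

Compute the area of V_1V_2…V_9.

166.75

Apply Gauss's area formula: 2A = Σ (x_i·y_{i+1} − x_{i+1}·y_i), indices taken mod 9.
V_1→V_2: (-9)(-2) − (-9.5)(-9) = -67.5
V_2→V_3: (-9.5)(2) − (-11)(-2) = -41
V_3→V_4: (-11)(3) − (-13)(2) = -7
V_4→V_5: (-13)(7) − (2)(3) = -97
V_5→V_6: (2)(7) − (3)(7) = -7
V_6→V_7: (3)(-6) − (7)(7) = -67
V_7→V_8: (7)(-3) − (-1)(-6) = -27
V_8→V_9: (-1)(-8.5) − (-8)(-3) = -15.5
V_9→V_1: (-8)(-9) − (-9)(-8.5) = -4.5
Σ = -333.5
Area = |Σ|/2 = 166.75.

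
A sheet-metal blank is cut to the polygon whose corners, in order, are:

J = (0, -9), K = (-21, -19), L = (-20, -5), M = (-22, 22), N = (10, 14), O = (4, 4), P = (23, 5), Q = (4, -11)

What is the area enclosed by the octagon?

969.5

Σ = (-189) + (-275) + (-550) + (-528) + (-16) + (-72) + (-273) + (-36) = -1939
Area = |Σ|/2 = 969.5.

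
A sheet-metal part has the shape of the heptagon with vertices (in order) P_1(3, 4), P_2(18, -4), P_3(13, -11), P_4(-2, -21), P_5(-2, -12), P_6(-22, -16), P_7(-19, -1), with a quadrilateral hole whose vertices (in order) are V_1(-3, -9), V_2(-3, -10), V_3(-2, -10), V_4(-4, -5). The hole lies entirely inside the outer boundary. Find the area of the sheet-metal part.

Outer boundary:
Apply the shoelace formula: 2A = Σ (x_i·y_{i+1} − x_{i+1}·y_i), indices taken mod 7.
Cross-terms: -84, -146, -295, -18, -232, -282, -73  ⇒  Σ = -1130
Area = |Σ|/2 = 565.
Hole:
Apply the shoelace (surveyor's) formula: 2A = Σ (x_i·y_{i+1} − x_{i+1}·y_i), indices taken mod 4.
Σ = (3) + (10) + (-30) + (21) = 4
Area = |Σ|/2 = 2.
Net area = 565 − 2 = 563.

563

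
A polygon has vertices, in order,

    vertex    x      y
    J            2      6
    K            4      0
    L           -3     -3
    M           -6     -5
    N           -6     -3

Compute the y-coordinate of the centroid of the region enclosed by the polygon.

26/81

Apply the shoelace formula. First the cross-terms c_i = x_i·y_{i+1} − x_{i+1}·y_i:
  -24, -12, -3, -12, -30  ⇒  2A = -81, A = -40.5.
Then Σ (y_i + y_{i+1})·c_i = -78, so ȳ = -78 / (6·(-40.5)) = 26/81.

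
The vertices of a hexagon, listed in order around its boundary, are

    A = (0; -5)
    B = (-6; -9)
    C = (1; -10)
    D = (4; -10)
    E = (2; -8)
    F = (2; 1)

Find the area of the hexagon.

32.5

Σ = (-30) + (69) + (30) + (-12) + (18) + (-10) = 65
Area = |Σ|/2 = 32.5.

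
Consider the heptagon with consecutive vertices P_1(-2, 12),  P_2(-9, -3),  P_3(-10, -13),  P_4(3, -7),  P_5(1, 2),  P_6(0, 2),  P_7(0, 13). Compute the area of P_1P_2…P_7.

P_1→P_2: (-2)(-3) − (-9)(12) = 114
P_2→P_3: (-9)(-13) − (-10)(-3) = 87
P_3→P_4: (-10)(-7) − (3)(-13) = 109
P_4→P_5: (3)(2) − (1)(-7) = 13
P_5→P_6: (1)(2) − (0)(2) = 2
P_6→P_7: (0)(13) − (0)(2) = 0
P_7→P_1: (0)(12) − (-2)(13) = 26
Σ = 351
Area = |Σ|/2 = 175.5.

175.5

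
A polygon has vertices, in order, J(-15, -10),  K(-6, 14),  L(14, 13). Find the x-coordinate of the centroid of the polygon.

-7/3

Apply Gauss's area formula. First the cross-terms c_i = x_i·y_{i+1} − x_{i+1}·y_i:
  -270, -274, 55  ⇒  2A = -489, A = -244.5.
Then Σ (x_i + x_{i+1})·c_i = 3423, so x̄ = 3423 / (6·(-244.5)) = -7/3.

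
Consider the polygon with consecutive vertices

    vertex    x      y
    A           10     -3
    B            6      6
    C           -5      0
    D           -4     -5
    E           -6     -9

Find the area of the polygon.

123.5

Cross-terms: 78, 30, 25, 6, 108  ⇒  Σ = 247
Area = |Σ|/2 = 123.5.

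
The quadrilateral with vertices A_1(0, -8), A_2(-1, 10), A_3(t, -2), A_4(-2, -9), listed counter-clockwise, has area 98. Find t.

The doubled signed area Σ (x_i y_{i+1} − x_{i+1} y_i) is linear in t.
With t=0 it equals 6; the coefficient of t is -19 (from the two edges through A_3).
So -19·t + 6 = 2·98 = 196 ⇒ t = -10.

-10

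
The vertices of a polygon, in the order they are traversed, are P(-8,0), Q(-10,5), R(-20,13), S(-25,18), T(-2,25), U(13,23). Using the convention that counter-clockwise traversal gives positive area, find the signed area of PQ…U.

-440.5

Apply the shoelace formula: 2A = Σ (x_i·y_{i+1} − x_{i+1}·y_i), indices taken mod 6.
Σ = (-40) + (-30) + (-35) + (-589) + (-371) + (184) = -881
Signed area = Σ/2 = -440.5 (negative ⇒ clockwise traversal).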